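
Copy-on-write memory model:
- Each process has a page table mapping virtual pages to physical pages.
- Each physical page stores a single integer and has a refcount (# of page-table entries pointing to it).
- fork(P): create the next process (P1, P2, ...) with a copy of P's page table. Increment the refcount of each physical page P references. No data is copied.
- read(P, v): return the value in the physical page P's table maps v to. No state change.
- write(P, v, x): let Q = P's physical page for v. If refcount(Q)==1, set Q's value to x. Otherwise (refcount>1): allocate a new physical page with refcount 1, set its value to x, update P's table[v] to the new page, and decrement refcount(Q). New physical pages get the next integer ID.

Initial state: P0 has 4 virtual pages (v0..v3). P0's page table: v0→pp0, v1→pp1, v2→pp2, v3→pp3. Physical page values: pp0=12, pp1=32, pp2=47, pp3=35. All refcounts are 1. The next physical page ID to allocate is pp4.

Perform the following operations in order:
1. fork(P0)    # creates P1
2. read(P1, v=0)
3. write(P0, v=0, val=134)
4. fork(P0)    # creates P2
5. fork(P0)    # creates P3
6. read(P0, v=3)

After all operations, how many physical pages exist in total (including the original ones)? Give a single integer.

Answer: 5

Derivation:
Op 1: fork(P0) -> P1. 4 ppages; refcounts: pp0:2 pp1:2 pp2:2 pp3:2
Op 2: read(P1, v0) -> 12. No state change.
Op 3: write(P0, v0, 134). refcount(pp0)=2>1 -> COPY to pp4. 5 ppages; refcounts: pp0:1 pp1:2 pp2:2 pp3:2 pp4:1
Op 4: fork(P0) -> P2. 5 ppages; refcounts: pp0:1 pp1:3 pp2:3 pp3:3 pp4:2
Op 5: fork(P0) -> P3. 5 ppages; refcounts: pp0:1 pp1:4 pp2:4 pp3:4 pp4:3
Op 6: read(P0, v3) -> 35. No state change.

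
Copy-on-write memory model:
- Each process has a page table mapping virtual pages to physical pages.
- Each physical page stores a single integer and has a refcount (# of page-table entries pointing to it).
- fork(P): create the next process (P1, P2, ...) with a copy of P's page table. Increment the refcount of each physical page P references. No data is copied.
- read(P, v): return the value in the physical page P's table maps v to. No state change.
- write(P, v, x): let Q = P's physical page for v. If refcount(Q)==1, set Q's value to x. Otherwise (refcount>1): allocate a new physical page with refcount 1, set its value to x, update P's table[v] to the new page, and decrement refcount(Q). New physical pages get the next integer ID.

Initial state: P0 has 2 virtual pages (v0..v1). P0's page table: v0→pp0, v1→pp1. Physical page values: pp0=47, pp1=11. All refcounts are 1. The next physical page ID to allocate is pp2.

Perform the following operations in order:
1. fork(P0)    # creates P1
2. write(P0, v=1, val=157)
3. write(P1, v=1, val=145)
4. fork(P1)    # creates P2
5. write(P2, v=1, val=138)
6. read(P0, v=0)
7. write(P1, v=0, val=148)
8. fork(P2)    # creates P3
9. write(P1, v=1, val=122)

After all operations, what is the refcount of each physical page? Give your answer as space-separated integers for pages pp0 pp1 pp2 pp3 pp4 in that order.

Op 1: fork(P0) -> P1. 2 ppages; refcounts: pp0:2 pp1:2
Op 2: write(P0, v1, 157). refcount(pp1)=2>1 -> COPY to pp2. 3 ppages; refcounts: pp0:2 pp1:1 pp2:1
Op 3: write(P1, v1, 145). refcount(pp1)=1 -> write in place. 3 ppages; refcounts: pp0:2 pp1:1 pp2:1
Op 4: fork(P1) -> P2. 3 ppages; refcounts: pp0:3 pp1:2 pp2:1
Op 5: write(P2, v1, 138). refcount(pp1)=2>1 -> COPY to pp3. 4 ppages; refcounts: pp0:3 pp1:1 pp2:1 pp3:1
Op 6: read(P0, v0) -> 47. No state change.
Op 7: write(P1, v0, 148). refcount(pp0)=3>1 -> COPY to pp4. 5 ppages; refcounts: pp0:2 pp1:1 pp2:1 pp3:1 pp4:1
Op 8: fork(P2) -> P3. 5 ppages; refcounts: pp0:3 pp1:1 pp2:1 pp3:2 pp4:1
Op 9: write(P1, v1, 122). refcount(pp1)=1 -> write in place. 5 ppages; refcounts: pp0:3 pp1:1 pp2:1 pp3:2 pp4:1

Answer: 3 1 1 2 1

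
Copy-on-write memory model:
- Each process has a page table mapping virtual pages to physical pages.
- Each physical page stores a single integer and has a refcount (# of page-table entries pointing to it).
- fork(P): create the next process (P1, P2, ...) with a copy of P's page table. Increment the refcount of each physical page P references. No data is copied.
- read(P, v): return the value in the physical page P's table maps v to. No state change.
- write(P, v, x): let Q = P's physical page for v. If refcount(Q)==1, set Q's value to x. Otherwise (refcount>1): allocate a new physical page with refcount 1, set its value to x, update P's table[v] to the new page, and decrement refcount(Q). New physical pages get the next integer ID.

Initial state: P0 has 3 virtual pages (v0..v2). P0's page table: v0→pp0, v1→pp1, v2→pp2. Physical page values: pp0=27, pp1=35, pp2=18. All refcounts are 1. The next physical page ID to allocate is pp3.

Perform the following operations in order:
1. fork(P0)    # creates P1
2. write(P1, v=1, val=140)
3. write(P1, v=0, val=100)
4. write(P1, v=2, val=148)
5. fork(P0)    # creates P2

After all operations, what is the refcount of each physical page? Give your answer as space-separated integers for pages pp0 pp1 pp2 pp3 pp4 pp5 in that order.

Answer: 2 2 2 1 1 1

Derivation:
Op 1: fork(P0) -> P1. 3 ppages; refcounts: pp0:2 pp1:2 pp2:2
Op 2: write(P1, v1, 140). refcount(pp1)=2>1 -> COPY to pp3. 4 ppages; refcounts: pp0:2 pp1:1 pp2:2 pp3:1
Op 3: write(P1, v0, 100). refcount(pp0)=2>1 -> COPY to pp4. 5 ppages; refcounts: pp0:1 pp1:1 pp2:2 pp3:1 pp4:1
Op 4: write(P1, v2, 148). refcount(pp2)=2>1 -> COPY to pp5. 6 ppages; refcounts: pp0:1 pp1:1 pp2:1 pp3:1 pp4:1 pp5:1
Op 5: fork(P0) -> P2. 6 ppages; refcounts: pp0:2 pp1:2 pp2:2 pp3:1 pp4:1 pp5:1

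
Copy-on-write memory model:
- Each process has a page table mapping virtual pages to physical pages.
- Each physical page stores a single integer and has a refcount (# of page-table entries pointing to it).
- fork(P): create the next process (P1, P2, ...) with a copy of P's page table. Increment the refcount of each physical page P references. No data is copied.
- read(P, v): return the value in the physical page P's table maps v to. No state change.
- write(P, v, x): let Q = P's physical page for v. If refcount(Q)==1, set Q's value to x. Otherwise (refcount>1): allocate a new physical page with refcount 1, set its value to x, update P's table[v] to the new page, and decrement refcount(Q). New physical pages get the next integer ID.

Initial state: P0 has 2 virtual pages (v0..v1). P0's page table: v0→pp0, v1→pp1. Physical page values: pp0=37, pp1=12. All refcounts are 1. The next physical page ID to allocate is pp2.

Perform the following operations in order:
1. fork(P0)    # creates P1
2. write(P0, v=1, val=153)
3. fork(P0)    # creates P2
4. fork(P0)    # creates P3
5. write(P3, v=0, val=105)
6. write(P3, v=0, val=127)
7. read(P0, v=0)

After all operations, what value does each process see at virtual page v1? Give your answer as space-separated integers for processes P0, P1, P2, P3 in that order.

Op 1: fork(P0) -> P1. 2 ppages; refcounts: pp0:2 pp1:2
Op 2: write(P0, v1, 153). refcount(pp1)=2>1 -> COPY to pp2. 3 ppages; refcounts: pp0:2 pp1:1 pp2:1
Op 3: fork(P0) -> P2. 3 ppages; refcounts: pp0:3 pp1:1 pp2:2
Op 4: fork(P0) -> P3. 3 ppages; refcounts: pp0:4 pp1:1 pp2:3
Op 5: write(P3, v0, 105). refcount(pp0)=4>1 -> COPY to pp3. 4 ppages; refcounts: pp0:3 pp1:1 pp2:3 pp3:1
Op 6: write(P3, v0, 127). refcount(pp3)=1 -> write in place. 4 ppages; refcounts: pp0:3 pp1:1 pp2:3 pp3:1
Op 7: read(P0, v0) -> 37. No state change.
P0: v1 -> pp2 = 153
P1: v1 -> pp1 = 12
P2: v1 -> pp2 = 153
P3: v1 -> pp2 = 153

Answer: 153 12 153 153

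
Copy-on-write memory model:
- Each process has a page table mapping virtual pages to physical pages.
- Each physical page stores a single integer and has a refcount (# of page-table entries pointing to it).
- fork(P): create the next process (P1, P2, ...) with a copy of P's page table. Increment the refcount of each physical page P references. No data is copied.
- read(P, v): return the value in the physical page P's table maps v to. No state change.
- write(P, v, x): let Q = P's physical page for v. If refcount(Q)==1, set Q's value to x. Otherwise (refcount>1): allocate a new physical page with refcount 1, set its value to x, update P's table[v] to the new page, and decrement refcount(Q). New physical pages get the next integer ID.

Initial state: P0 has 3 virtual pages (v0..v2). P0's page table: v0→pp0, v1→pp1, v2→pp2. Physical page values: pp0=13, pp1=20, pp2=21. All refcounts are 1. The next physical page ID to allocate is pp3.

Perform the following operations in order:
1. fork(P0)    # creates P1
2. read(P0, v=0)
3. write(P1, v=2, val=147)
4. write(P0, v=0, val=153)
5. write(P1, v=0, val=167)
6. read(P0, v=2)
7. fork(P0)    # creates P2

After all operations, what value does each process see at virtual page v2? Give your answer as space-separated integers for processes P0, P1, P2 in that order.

Op 1: fork(P0) -> P1. 3 ppages; refcounts: pp0:2 pp1:2 pp2:2
Op 2: read(P0, v0) -> 13. No state change.
Op 3: write(P1, v2, 147). refcount(pp2)=2>1 -> COPY to pp3. 4 ppages; refcounts: pp0:2 pp1:2 pp2:1 pp3:1
Op 4: write(P0, v0, 153). refcount(pp0)=2>1 -> COPY to pp4. 5 ppages; refcounts: pp0:1 pp1:2 pp2:1 pp3:1 pp4:1
Op 5: write(P1, v0, 167). refcount(pp0)=1 -> write in place. 5 ppages; refcounts: pp0:1 pp1:2 pp2:1 pp3:1 pp4:1
Op 6: read(P0, v2) -> 21. No state change.
Op 7: fork(P0) -> P2. 5 ppages; refcounts: pp0:1 pp1:3 pp2:2 pp3:1 pp4:2
P0: v2 -> pp2 = 21
P1: v2 -> pp3 = 147
P2: v2 -> pp2 = 21

Answer: 21 147 21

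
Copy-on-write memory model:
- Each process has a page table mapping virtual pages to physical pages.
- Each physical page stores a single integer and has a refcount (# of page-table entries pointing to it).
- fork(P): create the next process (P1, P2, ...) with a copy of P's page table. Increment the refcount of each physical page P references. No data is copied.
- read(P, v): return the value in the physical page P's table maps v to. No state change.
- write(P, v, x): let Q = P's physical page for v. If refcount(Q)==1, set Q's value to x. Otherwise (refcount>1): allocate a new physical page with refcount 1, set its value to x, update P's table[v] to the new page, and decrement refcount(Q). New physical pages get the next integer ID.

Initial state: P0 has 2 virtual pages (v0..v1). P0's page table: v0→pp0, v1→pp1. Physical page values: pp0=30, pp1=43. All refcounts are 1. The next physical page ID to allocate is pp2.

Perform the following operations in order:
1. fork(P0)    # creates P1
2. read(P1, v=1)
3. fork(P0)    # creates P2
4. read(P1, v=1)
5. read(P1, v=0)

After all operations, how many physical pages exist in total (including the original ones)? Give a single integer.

Answer: 2

Derivation:
Op 1: fork(P0) -> P1. 2 ppages; refcounts: pp0:2 pp1:2
Op 2: read(P1, v1) -> 43. No state change.
Op 3: fork(P0) -> P2. 2 ppages; refcounts: pp0:3 pp1:3
Op 4: read(P1, v1) -> 43. No state change.
Op 5: read(P1, v0) -> 30. No state change.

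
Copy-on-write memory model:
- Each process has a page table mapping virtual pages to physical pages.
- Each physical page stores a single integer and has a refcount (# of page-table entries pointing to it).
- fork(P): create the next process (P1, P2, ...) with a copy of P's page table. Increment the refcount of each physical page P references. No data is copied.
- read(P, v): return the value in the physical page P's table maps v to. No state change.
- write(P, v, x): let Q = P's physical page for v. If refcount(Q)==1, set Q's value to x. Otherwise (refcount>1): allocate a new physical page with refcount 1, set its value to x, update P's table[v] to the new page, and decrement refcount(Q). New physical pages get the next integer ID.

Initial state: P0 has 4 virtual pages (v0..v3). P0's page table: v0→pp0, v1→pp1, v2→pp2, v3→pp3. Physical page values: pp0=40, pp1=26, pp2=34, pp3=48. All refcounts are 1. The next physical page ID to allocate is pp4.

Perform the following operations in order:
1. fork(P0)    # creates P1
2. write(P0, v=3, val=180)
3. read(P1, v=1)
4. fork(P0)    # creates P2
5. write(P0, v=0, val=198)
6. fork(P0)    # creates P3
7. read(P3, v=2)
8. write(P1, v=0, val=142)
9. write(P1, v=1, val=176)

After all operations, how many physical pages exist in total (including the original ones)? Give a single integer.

Answer: 8

Derivation:
Op 1: fork(P0) -> P1. 4 ppages; refcounts: pp0:2 pp1:2 pp2:2 pp3:2
Op 2: write(P0, v3, 180). refcount(pp3)=2>1 -> COPY to pp4. 5 ppages; refcounts: pp0:2 pp1:2 pp2:2 pp3:1 pp4:1
Op 3: read(P1, v1) -> 26. No state change.
Op 4: fork(P0) -> P2. 5 ppages; refcounts: pp0:3 pp1:3 pp2:3 pp3:1 pp4:2
Op 5: write(P0, v0, 198). refcount(pp0)=3>1 -> COPY to pp5. 6 ppages; refcounts: pp0:2 pp1:3 pp2:3 pp3:1 pp4:2 pp5:1
Op 6: fork(P0) -> P3. 6 ppages; refcounts: pp0:2 pp1:4 pp2:4 pp3:1 pp4:3 pp5:2
Op 7: read(P3, v2) -> 34. No state change.
Op 8: write(P1, v0, 142). refcount(pp0)=2>1 -> COPY to pp6. 7 ppages; refcounts: pp0:1 pp1:4 pp2:4 pp3:1 pp4:3 pp5:2 pp6:1
Op 9: write(P1, v1, 176). refcount(pp1)=4>1 -> COPY to pp7. 8 ppages; refcounts: pp0:1 pp1:3 pp2:4 pp3:1 pp4:3 pp5:2 pp6:1 pp7:1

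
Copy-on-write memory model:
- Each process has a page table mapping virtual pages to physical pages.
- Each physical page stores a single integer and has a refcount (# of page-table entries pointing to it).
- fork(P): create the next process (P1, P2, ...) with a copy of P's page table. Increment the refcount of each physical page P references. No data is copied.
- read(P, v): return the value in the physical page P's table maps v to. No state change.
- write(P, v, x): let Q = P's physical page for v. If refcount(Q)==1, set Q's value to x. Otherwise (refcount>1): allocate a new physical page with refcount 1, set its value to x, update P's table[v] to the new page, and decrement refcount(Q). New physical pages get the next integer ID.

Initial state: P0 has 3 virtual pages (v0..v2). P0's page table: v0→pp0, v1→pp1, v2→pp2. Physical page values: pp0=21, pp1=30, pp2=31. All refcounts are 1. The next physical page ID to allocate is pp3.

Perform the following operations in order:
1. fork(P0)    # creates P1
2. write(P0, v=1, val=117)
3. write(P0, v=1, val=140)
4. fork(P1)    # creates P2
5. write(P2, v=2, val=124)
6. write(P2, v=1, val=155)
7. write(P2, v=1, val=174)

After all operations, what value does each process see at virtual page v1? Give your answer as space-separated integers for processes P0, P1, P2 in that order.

Op 1: fork(P0) -> P1. 3 ppages; refcounts: pp0:2 pp1:2 pp2:2
Op 2: write(P0, v1, 117). refcount(pp1)=2>1 -> COPY to pp3. 4 ppages; refcounts: pp0:2 pp1:1 pp2:2 pp3:1
Op 3: write(P0, v1, 140). refcount(pp3)=1 -> write in place. 4 ppages; refcounts: pp0:2 pp1:1 pp2:2 pp3:1
Op 4: fork(P1) -> P2. 4 ppages; refcounts: pp0:3 pp1:2 pp2:3 pp3:1
Op 5: write(P2, v2, 124). refcount(pp2)=3>1 -> COPY to pp4. 5 ppages; refcounts: pp0:3 pp1:2 pp2:2 pp3:1 pp4:1
Op 6: write(P2, v1, 155). refcount(pp1)=2>1 -> COPY to pp5. 6 ppages; refcounts: pp0:3 pp1:1 pp2:2 pp3:1 pp4:1 pp5:1
Op 7: write(P2, v1, 174). refcount(pp5)=1 -> write in place. 6 ppages; refcounts: pp0:3 pp1:1 pp2:2 pp3:1 pp4:1 pp5:1
P0: v1 -> pp3 = 140
P1: v1 -> pp1 = 30
P2: v1 -> pp5 = 174

Answer: 140 30 174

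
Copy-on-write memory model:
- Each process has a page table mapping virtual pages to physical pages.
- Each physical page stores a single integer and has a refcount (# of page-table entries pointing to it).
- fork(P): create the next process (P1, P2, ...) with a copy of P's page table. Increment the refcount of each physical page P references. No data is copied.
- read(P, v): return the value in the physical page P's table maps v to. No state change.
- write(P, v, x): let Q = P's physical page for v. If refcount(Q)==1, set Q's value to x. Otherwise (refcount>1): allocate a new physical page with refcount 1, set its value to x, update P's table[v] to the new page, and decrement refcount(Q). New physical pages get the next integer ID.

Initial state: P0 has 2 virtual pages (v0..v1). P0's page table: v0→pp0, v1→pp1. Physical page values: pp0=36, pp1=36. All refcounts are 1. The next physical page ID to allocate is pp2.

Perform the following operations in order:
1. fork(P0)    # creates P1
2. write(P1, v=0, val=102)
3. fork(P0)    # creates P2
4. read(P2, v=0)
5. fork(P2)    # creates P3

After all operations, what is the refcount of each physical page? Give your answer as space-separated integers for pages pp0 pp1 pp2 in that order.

Answer: 3 4 1

Derivation:
Op 1: fork(P0) -> P1. 2 ppages; refcounts: pp0:2 pp1:2
Op 2: write(P1, v0, 102). refcount(pp0)=2>1 -> COPY to pp2. 3 ppages; refcounts: pp0:1 pp1:2 pp2:1
Op 3: fork(P0) -> P2. 3 ppages; refcounts: pp0:2 pp1:3 pp2:1
Op 4: read(P2, v0) -> 36. No state change.
Op 5: fork(P2) -> P3. 3 ppages; refcounts: pp0:3 pp1:4 pp2:1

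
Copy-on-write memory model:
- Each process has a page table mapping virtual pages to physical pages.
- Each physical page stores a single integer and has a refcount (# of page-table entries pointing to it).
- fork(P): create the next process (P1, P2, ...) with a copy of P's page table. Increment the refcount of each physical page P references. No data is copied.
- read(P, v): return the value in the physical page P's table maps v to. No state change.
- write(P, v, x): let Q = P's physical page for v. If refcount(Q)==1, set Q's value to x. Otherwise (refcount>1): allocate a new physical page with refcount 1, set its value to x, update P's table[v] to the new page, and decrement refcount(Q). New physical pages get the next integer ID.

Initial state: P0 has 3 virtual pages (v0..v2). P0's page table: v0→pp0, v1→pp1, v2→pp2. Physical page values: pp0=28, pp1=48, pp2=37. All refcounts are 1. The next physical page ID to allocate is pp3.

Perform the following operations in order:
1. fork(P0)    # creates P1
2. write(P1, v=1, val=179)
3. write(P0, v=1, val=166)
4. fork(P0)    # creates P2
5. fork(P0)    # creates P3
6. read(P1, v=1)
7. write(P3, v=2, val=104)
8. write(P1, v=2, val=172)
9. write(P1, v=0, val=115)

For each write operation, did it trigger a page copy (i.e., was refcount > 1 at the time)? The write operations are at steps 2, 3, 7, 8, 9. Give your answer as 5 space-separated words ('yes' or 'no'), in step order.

Op 1: fork(P0) -> P1. 3 ppages; refcounts: pp0:2 pp1:2 pp2:2
Op 2: write(P1, v1, 179). refcount(pp1)=2>1 -> COPY to pp3. 4 ppages; refcounts: pp0:2 pp1:1 pp2:2 pp3:1
Op 3: write(P0, v1, 166). refcount(pp1)=1 -> write in place. 4 ppages; refcounts: pp0:2 pp1:1 pp2:2 pp3:1
Op 4: fork(P0) -> P2. 4 ppages; refcounts: pp0:3 pp1:2 pp2:3 pp3:1
Op 5: fork(P0) -> P3. 4 ppages; refcounts: pp0:4 pp1:3 pp2:4 pp3:1
Op 6: read(P1, v1) -> 179. No state change.
Op 7: write(P3, v2, 104). refcount(pp2)=4>1 -> COPY to pp4. 5 ppages; refcounts: pp0:4 pp1:3 pp2:3 pp3:1 pp4:1
Op 8: write(P1, v2, 172). refcount(pp2)=3>1 -> COPY to pp5. 6 ppages; refcounts: pp0:4 pp1:3 pp2:2 pp3:1 pp4:1 pp5:1
Op 9: write(P1, v0, 115). refcount(pp0)=4>1 -> COPY to pp6. 7 ppages; refcounts: pp0:3 pp1:3 pp2:2 pp3:1 pp4:1 pp5:1 pp6:1

yes no yes yes yes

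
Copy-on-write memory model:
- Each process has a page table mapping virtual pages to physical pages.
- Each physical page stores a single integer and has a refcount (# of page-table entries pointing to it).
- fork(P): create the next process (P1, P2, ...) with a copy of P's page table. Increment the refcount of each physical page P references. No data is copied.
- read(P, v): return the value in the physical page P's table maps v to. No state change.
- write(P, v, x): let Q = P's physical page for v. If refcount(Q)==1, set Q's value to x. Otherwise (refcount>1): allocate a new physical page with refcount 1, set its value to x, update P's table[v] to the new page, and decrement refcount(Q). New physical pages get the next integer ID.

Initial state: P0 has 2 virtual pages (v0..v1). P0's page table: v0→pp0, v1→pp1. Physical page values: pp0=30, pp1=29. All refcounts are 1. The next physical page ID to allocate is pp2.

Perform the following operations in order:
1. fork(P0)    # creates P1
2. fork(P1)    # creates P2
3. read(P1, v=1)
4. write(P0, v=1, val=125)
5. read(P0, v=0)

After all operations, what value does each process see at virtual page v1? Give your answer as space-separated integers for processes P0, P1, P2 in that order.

Answer: 125 29 29

Derivation:
Op 1: fork(P0) -> P1. 2 ppages; refcounts: pp0:2 pp1:2
Op 2: fork(P1) -> P2. 2 ppages; refcounts: pp0:3 pp1:3
Op 3: read(P1, v1) -> 29. No state change.
Op 4: write(P0, v1, 125). refcount(pp1)=3>1 -> COPY to pp2. 3 ppages; refcounts: pp0:3 pp1:2 pp2:1
Op 5: read(P0, v0) -> 30. No state change.
P0: v1 -> pp2 = 125
P1: v1 -> pp1 = 29
P2: v1 -> pp1 = 29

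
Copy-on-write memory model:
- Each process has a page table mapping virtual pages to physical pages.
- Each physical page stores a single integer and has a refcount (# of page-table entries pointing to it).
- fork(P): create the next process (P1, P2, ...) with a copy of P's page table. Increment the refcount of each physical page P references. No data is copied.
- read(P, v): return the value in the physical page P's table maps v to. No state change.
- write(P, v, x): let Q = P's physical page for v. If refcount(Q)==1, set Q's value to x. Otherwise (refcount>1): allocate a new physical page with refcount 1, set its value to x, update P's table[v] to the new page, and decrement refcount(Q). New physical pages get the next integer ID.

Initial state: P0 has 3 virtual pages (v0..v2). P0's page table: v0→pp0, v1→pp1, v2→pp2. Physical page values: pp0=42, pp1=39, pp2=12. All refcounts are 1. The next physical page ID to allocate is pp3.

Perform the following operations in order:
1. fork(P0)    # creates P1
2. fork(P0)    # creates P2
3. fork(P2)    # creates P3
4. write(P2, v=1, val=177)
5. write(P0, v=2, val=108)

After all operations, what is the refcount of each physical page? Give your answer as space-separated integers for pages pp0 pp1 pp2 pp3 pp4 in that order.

Op 1: fork(P0) -> P1. 3 ppages; refcounts: pp0:2 pp1:2 pp2:2
Op 2: fork(P0) -> P2. 3 ppages; refcounts: pp0:3 pp1:3 pp2:3
Op 3: fork(P2) -> P3. 3 ppages; refcounts: pp0:4 pp1:4 pp2:4
Op 4: write(P2, v1, 177). refcount(pp1)=4>1 -> COPY to pp3. 4 ppages; refcounts: pp0:4 pp1:3 pp2:4 pp3:1
Op 5: write(P0, v2, 108). refcount(pp2)=4>1 -> COPY to pp4. 5 ppages; refcounts: pp0:4 pp1:3 pp2:3 pp3:1 pp4:1

Answer: 4 3 3 1 1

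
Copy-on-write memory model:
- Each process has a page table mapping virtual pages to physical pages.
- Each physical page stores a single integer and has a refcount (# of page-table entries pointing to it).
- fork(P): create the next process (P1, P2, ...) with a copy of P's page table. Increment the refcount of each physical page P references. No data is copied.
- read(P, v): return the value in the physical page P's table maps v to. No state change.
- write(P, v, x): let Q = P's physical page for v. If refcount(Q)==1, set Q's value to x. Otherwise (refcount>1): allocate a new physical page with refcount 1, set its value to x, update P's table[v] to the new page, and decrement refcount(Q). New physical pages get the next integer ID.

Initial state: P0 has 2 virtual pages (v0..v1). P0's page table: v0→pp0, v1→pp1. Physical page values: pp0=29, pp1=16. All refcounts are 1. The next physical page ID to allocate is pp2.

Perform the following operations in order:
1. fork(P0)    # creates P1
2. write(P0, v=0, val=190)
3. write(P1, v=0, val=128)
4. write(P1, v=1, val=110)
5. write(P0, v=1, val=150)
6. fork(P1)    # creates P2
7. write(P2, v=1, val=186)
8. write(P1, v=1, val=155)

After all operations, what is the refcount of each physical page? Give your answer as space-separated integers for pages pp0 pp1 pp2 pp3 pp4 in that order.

Op 1: fork(P0) -> P1. 2 ppages; refcounts: pp0:2 pp1:2
Op 2: write(P0, v0, 190). refcount(pp0)=2>1 -> COPY to pp2. 3 ppages; refcounts: pp0:1 pp1:2 pp2:1
Op 3: write(P1, v0, 128). refcount(pp0)=1 -> write in place. 3 ppages; refcounts: pp0:1 pp1:2 pp2:1
Op 4: write(P1, v1, 110). refcount(pp1)=2>1 -> COPY to pp3. 4 ppages; refcounts: pp0:1 pp1:1 pp2:1 pp3:1
Op 5: write(P0, v1, 150). refcount(pp1)=1 -> write in place. 4 ppages; refcounts: pp0:1 pp1:1 pp2:1 pp3:1
Op 6: fork(P1) -> P2. 4 ppages; refcounts: pp0:2 pp1:1 pp2:1 pp3:2
Op 7: write(P2, v1, 186). refcount(pp3)=2>1 -> COPY to pp4. 5 ppages; refcounts: pp0:2 pp1:1 pp2:1 pp3:1 pp4:1
Op 8: write(P1, v1, 155). refcount(pp3)=1 -> write in place. 5 ppages; refcounts: pp0:2 pp1:1 pp2:1 pp3:1 pp4:1

Answer: 2 1 1 1 1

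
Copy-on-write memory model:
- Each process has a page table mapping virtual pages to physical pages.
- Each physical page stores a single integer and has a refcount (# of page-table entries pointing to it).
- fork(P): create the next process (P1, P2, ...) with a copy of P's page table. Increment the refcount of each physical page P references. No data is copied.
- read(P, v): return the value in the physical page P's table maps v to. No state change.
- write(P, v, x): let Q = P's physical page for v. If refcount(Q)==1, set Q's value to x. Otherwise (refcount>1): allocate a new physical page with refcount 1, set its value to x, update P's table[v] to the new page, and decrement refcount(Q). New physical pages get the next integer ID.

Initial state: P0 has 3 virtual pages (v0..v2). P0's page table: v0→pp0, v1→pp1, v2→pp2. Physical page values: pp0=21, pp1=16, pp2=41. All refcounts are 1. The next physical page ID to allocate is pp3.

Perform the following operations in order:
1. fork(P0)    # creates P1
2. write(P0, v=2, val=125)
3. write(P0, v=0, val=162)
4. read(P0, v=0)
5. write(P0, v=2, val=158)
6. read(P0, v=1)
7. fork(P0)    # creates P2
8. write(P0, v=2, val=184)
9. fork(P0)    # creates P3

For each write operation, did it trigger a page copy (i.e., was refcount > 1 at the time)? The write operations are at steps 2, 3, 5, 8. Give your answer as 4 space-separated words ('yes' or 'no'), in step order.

Op 1: fork(P0) -> P1. 3 ppages; refcounts: pp0:2 pp1:2 pp2:2
Op 2: write(P0, v2, 125). refcount(pp2)=2>1 -> COPY to pp3. 4 ppages; refcounts: pp0:2 pp1:2 pp2:1 pp3:1
Op 3: write(P0, v0, 162). refcount(pp0)=2>1 -> COPY to pp4. 5 ppages; refcounts: pp0:1 pp1:2 pp2:1 pp3:1 pp4:1
Op 4: read(P0, v0) -> 162. No state change.
Op 5: write(P0, v2, 158). refcount(pp3)=1 -> write in place. 5 ppages; refcounts: pp0:1 pp1:2 pp2:1 pp3:1 pp4:1
Op 6: read(P0, v1) -> 16. No state change.
Op 7: fork(P0) -> P2. 5 ppages; refcounts: pp0:1 pp1:3 pp2:1 pp3:2 pp4:2
Op 8: write(P0, v2, 184). refcount(pp3)=2>1 -> COPY to pp5. 6 ppages; refcounts: pp0:1 pp1:3 pp2:1 pp3:1 pp4:2 pp5:1
Op 9: fork(P0) -> P3. 6 ppages; refcounts: pp0:1 pp1:4 pp2:1 pp3:1 pp4:3 pp5:2

yes yes no yes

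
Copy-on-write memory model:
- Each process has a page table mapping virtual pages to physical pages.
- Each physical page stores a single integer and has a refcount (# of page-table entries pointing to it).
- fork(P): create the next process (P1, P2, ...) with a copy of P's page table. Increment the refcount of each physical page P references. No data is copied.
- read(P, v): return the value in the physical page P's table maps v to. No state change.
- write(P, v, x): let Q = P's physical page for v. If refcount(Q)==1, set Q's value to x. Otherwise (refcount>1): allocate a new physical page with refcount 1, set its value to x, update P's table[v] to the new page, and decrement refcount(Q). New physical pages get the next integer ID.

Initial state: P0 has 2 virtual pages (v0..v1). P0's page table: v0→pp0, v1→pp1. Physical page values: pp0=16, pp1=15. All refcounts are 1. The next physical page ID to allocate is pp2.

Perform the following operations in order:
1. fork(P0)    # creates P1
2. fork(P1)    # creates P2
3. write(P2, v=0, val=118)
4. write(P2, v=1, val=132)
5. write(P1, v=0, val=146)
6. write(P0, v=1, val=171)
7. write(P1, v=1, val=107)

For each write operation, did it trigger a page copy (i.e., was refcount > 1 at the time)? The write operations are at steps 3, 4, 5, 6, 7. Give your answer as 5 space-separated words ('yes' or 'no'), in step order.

Op 1: fork(P0) -> P1. 2 ppages; refcounts: pp0:2 pp1:2
Op 2: fork(P1) -> P2. 2 ppages; refcounts: pp0:3 pp1:3
Op 3: write(P2, v0, 118). refcount(pp0)=3>1 -> COPY to pp2. 3 ppages; refcounts: pp0:2 pp1:3 pp2:1
Op 4: write(P2, v1, 132). refcount(pp1)=3>1 -> COPY to pp3. 4 ppages; refcounts: pp0:2 pp1:2 pp2:1 pp3:1
Op 5: write(P1, v0, 146). refcount(pp0)=2>1 -> COPY to pp4. 5 ppages; refcounts: pp0:1 pp1:2 pp2:1 pp3:1 pp4:1
Op 6: write(P0, v1, 171). refcount(pp1)=2>1 -> COPY to pp5. 6 ppages; refcounts: pp0:1 pp1:1 pp2:1 pp3:1 pp4:1 pp5:1
Op 7: write(P1, v1, 107). refcount(pp1)=1 -> write in place. 6 ppages; refcounts: pp0:1 pp1:1 pp2:1 pp3:1 pp4:1 pp5:1

yes yes yes yes no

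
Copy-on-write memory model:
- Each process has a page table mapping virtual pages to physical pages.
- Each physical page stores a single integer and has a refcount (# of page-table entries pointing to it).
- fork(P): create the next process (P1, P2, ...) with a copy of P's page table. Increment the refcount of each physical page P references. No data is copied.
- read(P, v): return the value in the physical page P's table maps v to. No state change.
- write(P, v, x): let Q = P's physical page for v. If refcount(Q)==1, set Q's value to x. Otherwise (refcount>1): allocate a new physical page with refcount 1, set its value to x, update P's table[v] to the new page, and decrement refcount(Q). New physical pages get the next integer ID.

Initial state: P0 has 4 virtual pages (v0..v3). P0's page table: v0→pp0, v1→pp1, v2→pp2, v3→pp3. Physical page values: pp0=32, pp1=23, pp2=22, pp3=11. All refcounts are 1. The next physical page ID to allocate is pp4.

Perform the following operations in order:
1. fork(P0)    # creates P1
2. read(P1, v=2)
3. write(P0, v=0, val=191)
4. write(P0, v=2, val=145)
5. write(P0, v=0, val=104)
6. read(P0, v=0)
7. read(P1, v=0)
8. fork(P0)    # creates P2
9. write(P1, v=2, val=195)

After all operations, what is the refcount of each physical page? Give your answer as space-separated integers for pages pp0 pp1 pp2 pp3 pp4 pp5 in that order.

Answer: 1 3 1 3 2 2

Derivation:
Op 1: fork(P0) -> P1. 4 ppages; refcounts: pp0:2 pp1:2 pp2:2 pp3:2
Op 2: read(P1, v2) -> 22. No state change.
Op 3: write(P0, v0, 191). refcount(pp0)=2>1 -> COPY to pp4. 5 ppages; refcounts: pp0:1 pp1:2 pp2:2 pp3:2 pp4:1
Op 4: write(P0, v2, 145). refcount(pp2)=2>1 -> COPY to pp5. 6 ppages; refcounts: pp0:1 pp1:2 pp2:1 pp3:2 pp4:1 pp5:1
Op 5: write(P0, v0, 104). refcount(pp4)=1 -> write in place. 6 ppages; refcounts: pp0:1 pp1:2 pp2:1 pp3:2 pp4:1 pp5:1
Op 6: read(P0, v0) -> 104. No state change.
Op 7: read(P1, v0) -> 32. No state change.
Op 8: fork(P0) -> P2. 6 ppages; refcounts: pp0:1 pp1:3 pp2:1 pp3:3 pp4:2 pp5:2
Op 9: write(P1, v2, 195). refcount(pp2)=1 -> write in place. 6 ppages; refcounts: pp0:1 pp1:3 pp2:1 pp3:3 pp4:2 pp5:2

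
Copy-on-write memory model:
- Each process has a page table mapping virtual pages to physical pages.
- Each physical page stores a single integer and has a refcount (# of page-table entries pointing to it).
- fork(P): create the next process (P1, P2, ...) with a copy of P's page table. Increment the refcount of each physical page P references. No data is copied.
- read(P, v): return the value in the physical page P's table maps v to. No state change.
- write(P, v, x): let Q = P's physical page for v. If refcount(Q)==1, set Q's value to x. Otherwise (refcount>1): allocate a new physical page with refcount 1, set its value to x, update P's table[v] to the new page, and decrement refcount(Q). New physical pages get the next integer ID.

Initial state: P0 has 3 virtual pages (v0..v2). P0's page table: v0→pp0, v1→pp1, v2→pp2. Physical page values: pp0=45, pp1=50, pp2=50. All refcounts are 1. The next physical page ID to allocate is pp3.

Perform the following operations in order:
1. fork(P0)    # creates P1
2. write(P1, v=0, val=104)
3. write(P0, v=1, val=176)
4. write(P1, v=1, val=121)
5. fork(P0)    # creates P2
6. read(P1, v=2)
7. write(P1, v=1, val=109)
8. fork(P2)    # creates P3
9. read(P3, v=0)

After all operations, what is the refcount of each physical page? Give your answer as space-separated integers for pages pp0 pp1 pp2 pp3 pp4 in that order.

Op 1: fork(P0) -> P1. 3 ppages; refcounts: pp0:2 pp1:2 pp2:2
Op 2: write(P1, v0, 104). refcount(pp0)=2>1 -> COPY to pp3. 4 ppages; refcounts: pp0:1 pp1:2 pp2:2 pp3:1
Op 3: write(P0, v1, 176). refcount(pp1)=2>1 -> COPY to pp4. 5 ppages; refcounts: pp0:1 pp1:1 pp2:2 pp3:1 pp4:1
Op 4: write(P1, v1, 121). refcount(pp1)=1 -> write in place. 5 ppages; refcounts: pp0:1 pp1:1 pp2:2 pp3:1 pp4:1
Op 5: fork(P0) -> P2. 5 ppages; refcounts: pp0:2 pp1:1 pp2:3 pp3:1 pp4:2
Op 6: read(P1, v2) -> 50. No state change.
Op 7: write(P1, v1, 109). refcount(pp1)=1 -> write in place. 5 ppages; refcounts: pp0:2 pp1:1 pp2:3 pp3:1 pp4:2
Op 8: fork(P2) -> P3. 5 ppages; refcounts: pp0:3 pp1:1 pp2:4 pp3:1 pp4:3
Op 9: read(P3, v0) -> 45. No state change.

Answer: 3 1 4 1 3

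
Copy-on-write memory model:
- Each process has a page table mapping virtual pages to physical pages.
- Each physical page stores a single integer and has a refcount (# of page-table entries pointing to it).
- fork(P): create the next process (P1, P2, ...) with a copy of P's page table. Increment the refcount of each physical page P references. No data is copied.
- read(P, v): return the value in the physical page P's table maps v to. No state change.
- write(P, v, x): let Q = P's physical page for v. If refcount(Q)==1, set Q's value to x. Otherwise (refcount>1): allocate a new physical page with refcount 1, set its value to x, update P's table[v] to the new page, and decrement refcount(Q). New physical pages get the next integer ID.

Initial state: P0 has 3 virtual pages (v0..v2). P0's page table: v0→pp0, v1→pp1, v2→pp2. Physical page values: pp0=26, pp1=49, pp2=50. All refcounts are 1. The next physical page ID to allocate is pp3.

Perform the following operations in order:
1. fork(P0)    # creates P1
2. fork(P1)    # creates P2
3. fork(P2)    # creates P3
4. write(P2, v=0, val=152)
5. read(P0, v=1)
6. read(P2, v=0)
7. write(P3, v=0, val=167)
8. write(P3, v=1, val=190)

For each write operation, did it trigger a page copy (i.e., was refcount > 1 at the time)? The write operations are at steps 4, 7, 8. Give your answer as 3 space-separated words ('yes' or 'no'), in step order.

Op 1: fork(P0) -> P1. 3 ppages; refcounts: pp0:2 pp1:2 pp2:2
Op 2: fork(P1) -> P2. 3 ppages; refcounts: pp0:3 pp1:3 pp2:3
Op 3: fork(P2) -> P3. 3 ppages; refcounts: pp0:4 pp1:4 pp2:4
Op 4: write(P2, v0, 152). refcount(pp0)=4>1 -> COPY to pp3. 4 ppages; refcounts: pp0:3 pp1:4 pp2:4 pp3:1
Op 5: read(P0, v1) -> 49. No state change.
Op 6: read(P2, v0) -> 152. No state change.
Op 7: write(P3, v0, 167). refcount(pp0)=3>1 -> COPY to pp4. 5 ppages; refcounts: pp0:2 pp1:4 pp2:4 pp3:1 pp4:1
Op 8: write(P3, v1, 190). refcount(pp1)=4>1 -> COPY to pp5. 6 ppages; refcounts: pp0:2 pp1:3 pp2:4 pp3:1 pp4:1 pp5:1

yes yes yes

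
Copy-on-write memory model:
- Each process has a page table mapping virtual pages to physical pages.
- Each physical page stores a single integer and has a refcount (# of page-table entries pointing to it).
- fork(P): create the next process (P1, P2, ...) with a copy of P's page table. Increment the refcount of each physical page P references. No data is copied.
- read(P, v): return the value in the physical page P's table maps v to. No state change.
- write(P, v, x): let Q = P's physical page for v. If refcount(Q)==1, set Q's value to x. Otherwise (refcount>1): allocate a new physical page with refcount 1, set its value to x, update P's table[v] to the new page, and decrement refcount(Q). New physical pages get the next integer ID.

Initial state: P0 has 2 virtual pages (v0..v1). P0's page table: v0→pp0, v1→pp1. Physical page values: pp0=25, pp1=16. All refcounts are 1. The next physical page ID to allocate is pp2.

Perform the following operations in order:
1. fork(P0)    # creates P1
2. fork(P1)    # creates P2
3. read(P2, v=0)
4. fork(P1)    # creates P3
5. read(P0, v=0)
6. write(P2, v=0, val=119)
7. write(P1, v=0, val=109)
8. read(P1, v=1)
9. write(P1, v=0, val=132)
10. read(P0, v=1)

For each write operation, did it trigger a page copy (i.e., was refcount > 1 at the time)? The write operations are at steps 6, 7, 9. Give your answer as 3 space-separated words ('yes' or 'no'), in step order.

Op 1: fork(P0) -> P1. 2 ppages; refcounts: pp0:2 pp1:2
Op 2: fork(P1) -> P2. 2 ppages; refcounts: pp0:3 pp1:3
Op 3: read(P2, v0) -> 25. No state change.
Op 4: fork(P1) -> P3. 2 ppages; refcounts: pp0:4 pp1:4
Op 5: read(P0, v0) -> 25. No state change.
Op 6: write(P2, v0, 119). refcount(pp0)=4>1 -> COPY to pp2. 3 ppages; refcounts: pp0:3 pp1:4 pp2:1
Op 7: write(P1, v0, 109). refcount(pp0)=3>1 -> COPY to pp3. 4 ppages; refcounts: pp0:2 pp1:4 pp2:1 pp3:1
Op 8: read(P1, v1) -> 16. No state change.
Op 9: write(P1, v0, 132). refcount(pp3)=1 -> write in place. 4 ppages; refcounts: pp0:2 pp1:4 pp2:1 pp3:1
Op 10: read(P0, v1) -> 16. No state change.

yes yes no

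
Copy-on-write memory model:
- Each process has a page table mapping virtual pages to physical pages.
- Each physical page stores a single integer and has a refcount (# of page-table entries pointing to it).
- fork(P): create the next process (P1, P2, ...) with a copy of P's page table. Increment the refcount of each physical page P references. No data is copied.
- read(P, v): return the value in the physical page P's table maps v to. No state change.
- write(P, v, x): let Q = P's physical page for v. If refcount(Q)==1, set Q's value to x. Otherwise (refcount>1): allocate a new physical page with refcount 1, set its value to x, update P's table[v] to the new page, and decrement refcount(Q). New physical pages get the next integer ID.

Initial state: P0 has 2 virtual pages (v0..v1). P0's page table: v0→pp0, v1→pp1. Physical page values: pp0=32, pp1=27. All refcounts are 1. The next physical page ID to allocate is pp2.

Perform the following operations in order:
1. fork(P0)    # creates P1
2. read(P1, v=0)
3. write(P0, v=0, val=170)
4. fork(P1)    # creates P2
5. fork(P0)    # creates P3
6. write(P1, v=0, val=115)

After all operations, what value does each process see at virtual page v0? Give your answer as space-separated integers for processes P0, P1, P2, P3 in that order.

Op 1: fork(P0) -> P1. 2 ppages; refcounts: pp0:2 pp1:2
Op 2: read(P1, v0) -> 32. No state change.
Op 3: write(P0, v0, 170). refcount(pp0)=2>1 -> COPY to pp2. 3 ppages; refcounts: pp0:1 pp1:2 pp2:1
Op 4: fork(P1) -> P2. 3 ppages; refcounts: pp0:2 pp1:3 pp2:1
Op 5: fork(P0) -> P3. 3 ppages; refcounts: pp0:2 pp1:4 pp2:2
Op 6: write(P1, v0, 115). refcount(pp0)=2>1 -> COPY to pp3. 4 ppages; refcounts: pp0:1 pp1:4 pp2:2 pp3:1
P0: v0 -> pp2 = 170
P1: v0 -> pp3 = 115
P2: v0 -> pp0 = 32
P3: v0 -> pp2 = 170

Answer: 170 115 32 170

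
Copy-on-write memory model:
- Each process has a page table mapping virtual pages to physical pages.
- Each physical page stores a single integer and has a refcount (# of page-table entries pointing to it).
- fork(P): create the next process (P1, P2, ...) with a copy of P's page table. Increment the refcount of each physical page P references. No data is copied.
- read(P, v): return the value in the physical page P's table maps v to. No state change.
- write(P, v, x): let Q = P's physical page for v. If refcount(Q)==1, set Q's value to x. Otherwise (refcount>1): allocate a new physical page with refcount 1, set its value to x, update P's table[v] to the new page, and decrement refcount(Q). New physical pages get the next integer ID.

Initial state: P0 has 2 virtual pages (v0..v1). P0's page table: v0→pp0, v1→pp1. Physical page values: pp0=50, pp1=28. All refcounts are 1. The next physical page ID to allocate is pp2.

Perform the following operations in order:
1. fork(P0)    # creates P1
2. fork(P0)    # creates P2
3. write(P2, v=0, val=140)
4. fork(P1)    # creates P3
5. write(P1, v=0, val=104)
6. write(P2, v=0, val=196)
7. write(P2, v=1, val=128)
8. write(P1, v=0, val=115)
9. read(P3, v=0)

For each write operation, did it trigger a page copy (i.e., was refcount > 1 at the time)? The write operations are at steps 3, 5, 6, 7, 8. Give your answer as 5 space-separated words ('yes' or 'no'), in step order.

Op 1: fork(P0) -> P1. 2 ppages; refcounts: pp0:2 pp1:2
Op 2: fork(P0) -> P2. 2 ppages; refcounts: pp0:3 pp1:3
Op 3: write(P2, v0, 140). refcount(pp0)=3>1 -> COPY to pp2. 3 ppages; refcounts: pp0:2 pp1:3 pp2:1
Op 4: fork(P1) -> P3. 3 ppages; refcounts: pp0:3 pp1:4 pp2:1
Op 5: write(P1, v0, 104). refcount(pp0)=3>1 -> COPY to pp3. 4 ppages; refcounts: pp0:2 pp1:4 pp2:1 pp3:1
Op 6: write(P2, v0, 196). refcount(pp2)=1 -> write in place. 4 ppages; refcounts: pp0:2 pp1:4 pp2:1 pp3:1
Op 7: write(P2, v1, 128). refcount(pp1)=4>1 -> COPY to pp4. 5 ppages; refcounts: pp0:2 pp1:3 pp2:1 pp3:1 pp4:1
Op 8: write(P1, v0, 115). refcount(pp3)=1 -> write in place. 5 ppages; refcounts: pp0:2 pp1:3 pp2:1 pp3:1 pp4:1
Op 9: read(P3, v0) -> 50. No state change.

yes yes no yes no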